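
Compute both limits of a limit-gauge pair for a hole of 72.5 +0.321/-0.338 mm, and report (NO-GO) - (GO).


GO = nominal - lower_tol (smallest hole = maximum material condition)
GO = 72.5 - 0.338 = 72.162
NO-GO = nominal + upper_tol (largest hole = least material condition)
NO-GO = 72.5 + 0.321 = 72.821
spread = NO-GO - GO = 72.821 - 72.162 = 0.6590

0.6590


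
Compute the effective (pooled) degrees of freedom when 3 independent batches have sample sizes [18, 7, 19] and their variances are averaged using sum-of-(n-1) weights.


nu = sum_i (n_i - 1)
nu = ((18 - 1) + (7 - 1) + (19 - 1))
nu = 17 + 6 + 18
nu = 41

41


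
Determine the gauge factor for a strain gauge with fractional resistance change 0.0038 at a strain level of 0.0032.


GF = (dR/R) / epsilon
= 0.0038 / 0.0032
= 1.1875

1.1875


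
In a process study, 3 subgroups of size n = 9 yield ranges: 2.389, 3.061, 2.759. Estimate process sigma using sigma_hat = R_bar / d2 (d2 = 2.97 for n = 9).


R_bar = (2.389 + 3.061 + 2.759) / 3
R_bar = 8.209 / 3 = 2.7363333
sigma_hat = R_bar / d2 = 2.7363333 / 2.97 = 0.9213

0.9213


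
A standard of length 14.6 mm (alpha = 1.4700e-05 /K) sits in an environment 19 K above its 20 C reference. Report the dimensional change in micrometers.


dL = L * alpha * dT
= 14.6 * 1.4700e-05 * 19
= 0.0040778 mm
dL_um = 0.0040778 * 1000 = 4.0778 um

4.0778


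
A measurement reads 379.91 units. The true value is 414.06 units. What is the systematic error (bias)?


Systematic error = measured - true
= 379.91 - 414.06
= -34.1500

-34.1500


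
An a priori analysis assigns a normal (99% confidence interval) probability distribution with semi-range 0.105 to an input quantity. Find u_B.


u_B = half_width / 2.576
u_B = 0.105 / 2.576
u_B = 0.0408

0.0408


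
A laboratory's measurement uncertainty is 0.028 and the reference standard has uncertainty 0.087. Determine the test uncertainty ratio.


TUR = u_lab / u_ref
= 0.028 / 0.087
= 0.3218

0.3218


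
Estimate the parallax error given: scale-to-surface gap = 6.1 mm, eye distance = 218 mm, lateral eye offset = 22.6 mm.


error = h * offset / d
= 6.1 * 22.6 / 218
= 0.6324

0.6324


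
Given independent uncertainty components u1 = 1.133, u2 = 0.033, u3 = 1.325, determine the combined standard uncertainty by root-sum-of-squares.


uc = sqrt(1.133^2 + 0.033^2 + 1.325^2)
uc = sqrt(3.040403)
uc = 1.7437

1.7437


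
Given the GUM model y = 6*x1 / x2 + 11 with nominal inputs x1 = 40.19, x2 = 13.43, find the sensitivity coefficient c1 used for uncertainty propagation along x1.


y = 6*x1 / x2 + 11
dy/dx1 = 6/x2
Evaluate at x2 = 13.43: c1 = 6 / 13.43
c1 = 0.4468

0.4468


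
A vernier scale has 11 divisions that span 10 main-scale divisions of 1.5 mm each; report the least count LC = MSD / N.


LC = MSD / n_div
= 1.5 / 11
= 0.1364

0.1364


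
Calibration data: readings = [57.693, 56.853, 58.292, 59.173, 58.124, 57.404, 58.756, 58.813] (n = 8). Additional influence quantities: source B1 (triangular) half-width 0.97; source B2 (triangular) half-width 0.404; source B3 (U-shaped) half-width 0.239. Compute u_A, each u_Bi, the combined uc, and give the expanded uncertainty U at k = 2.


mean = (57.693 + 56.853 + 58.292 + 59.173 + 58.124 + 57.404 + 58.756 + 58.813) / 8 = 58.1385
s = sqrt(sum((x - mean)^2)/(n-1)) = 0.78564714
u_A = s / sqrt(n) = 0.78564714 / sqrt(8) = 0.27776821
u_B1 = 0.97 / sqrt(6) = 0.39600084
u_B2 = 0.404 / sqrt(6) = 0.16493231
u_B3 = 0.239 / sqrt(2) = 0.16899852
uc = sqrt(0.27776821^2 + 0.39600084^2 + 0.16493231^2 + 0.16899852^2) = 0.53827039
U = k * uc = 2 * 0.53827039
U = 1.0765

1.0765


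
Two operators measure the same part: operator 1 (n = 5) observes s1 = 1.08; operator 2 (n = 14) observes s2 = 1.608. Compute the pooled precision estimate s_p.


s_p = sqrt(((n1-1)*s1^2 + (n2-1)*s2^2) / (n1+n2-2))
numerator = (5-1)*1.08^2 + (14-1)*1.608^2 = 4.6656 + 33.613632 = 38.279232
denominator = 5 + 14 - 2 = 17
s_p^2 = 38.279232 / 17 = 2.2517195
s_p = sqrt(2.2517195) = 1.5006

1.5006


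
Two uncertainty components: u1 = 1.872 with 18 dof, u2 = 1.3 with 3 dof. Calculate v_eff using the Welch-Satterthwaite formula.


uc = sqrt(u1^2 + u2^2) = sqrt(1.872^2 + 1.3^2) = 2.2791191
v_eff = uc^4 / (u1^4/v1 + u2^4/v2)
= 2.2791191^4 / (1.872^4/18 + 1.3^4/3)
= 26.981624 / 1.6342948
v_eff = 16.5096

16.5096


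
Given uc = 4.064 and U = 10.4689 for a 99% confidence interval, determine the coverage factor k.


k = U / uc
k = 10.4689 / 4.064
k = 2.576

2.576


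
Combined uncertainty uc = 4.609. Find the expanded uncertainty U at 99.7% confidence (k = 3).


U = k * uc
U = 3 * 4.609
U = 13.8270

13.8270


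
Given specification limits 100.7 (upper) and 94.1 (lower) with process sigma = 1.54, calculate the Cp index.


Cp = (USL - LSL) / (6 * sigma)
= (100.7 - 94.1) / (6 * 1.54)
= 6.6000 / 9.2400
= 0.7143

0.7143


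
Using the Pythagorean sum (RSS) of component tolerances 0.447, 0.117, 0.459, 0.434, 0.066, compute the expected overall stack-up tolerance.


RSS = sqrt(0.447^2 + 0.117^2 + 0.459^2 + 0.434^2 + 0.066^2)
= sqrt(0.616891)
= 0.7854

0.7854


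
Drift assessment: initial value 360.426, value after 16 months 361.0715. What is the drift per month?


rate = (v2 - v1) / months
= (361.0715 - 360.426) / 16
= 0.6455 / 16
= 0.0403

0.0403


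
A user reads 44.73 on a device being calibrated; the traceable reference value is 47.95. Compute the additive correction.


Correction = standard - reading
= 47.95 - 44.73
= 3.2200

3.2200


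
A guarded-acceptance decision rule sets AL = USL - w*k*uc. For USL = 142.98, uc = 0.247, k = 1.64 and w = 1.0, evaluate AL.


U = k * uc = 1.64 * 0.247 = 0.40508
guard band g = w * U = 1.0 * 0.40508 = 0.40508
AL = USL - g = 142.98 - 0.40508
AL = 142.5749

142.5749


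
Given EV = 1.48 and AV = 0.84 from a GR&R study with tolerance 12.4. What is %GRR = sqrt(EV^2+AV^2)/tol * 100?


GRR = sqrt(EV^2 + AV^2) = sqrt(1.48^2 + 0.84^2) = 1.7017638
%GRR = GRR / tol * 100 = 1.7017638 / 12.4 * 100
%GRR = 13.7239

13.7239


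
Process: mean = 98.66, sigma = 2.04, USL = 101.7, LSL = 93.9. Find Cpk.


Cpu = (USL - mean) / (3*sigma) = (101.7 - 98.66) / (3*2.04) = 0.4967
Cpl = (mean - LSL) / (3*sigma) = (98.66 - 93.9) / (3*2.04) = 0.7778
Cpk = min(Cpu, Cpl) = 0.4967

0.4967


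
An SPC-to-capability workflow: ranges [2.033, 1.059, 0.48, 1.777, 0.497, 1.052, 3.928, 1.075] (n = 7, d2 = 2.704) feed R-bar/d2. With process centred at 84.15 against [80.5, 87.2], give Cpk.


R_bar = (2.033 + 1.059 + 0.48 + 1.777 + 0.497 + 1.052 + 3.928 + 1.075) / 8 = 1.487625
sigma = R_bar / d2 = 1.487625 / 2.704 = 0.55015717
Cp = (USL - LSL)/(6*sigma) = (87.2 - 80.5)/(6*0.55015717) = 2.0297
Cpu = (87.2 - 84.15)/(3*0.55015717) = 1.8480
Cpl = (84.15 - 80.5)/(3*0.55015717) = 2.2115
Cpk = min(Cpu, Cpl) = 1.8480

1.8480


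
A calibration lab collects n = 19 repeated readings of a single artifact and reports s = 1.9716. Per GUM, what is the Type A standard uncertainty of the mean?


u_A = s / sqrt(n)
u_A = 1.9716 / sqrt(19)
u_A = 1.9716 / 4.3588989
u_A = 0.4523

0.4523


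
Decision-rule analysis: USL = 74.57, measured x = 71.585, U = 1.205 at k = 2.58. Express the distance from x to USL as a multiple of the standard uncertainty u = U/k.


u = U / k = 1.205 / 2.58 = 0.46705426
margin = |USL - x| = |74.57 - 71.585| = 2.985
z = margin / u = 2.985 / 0.46705426
z = 6.3911

6.3911


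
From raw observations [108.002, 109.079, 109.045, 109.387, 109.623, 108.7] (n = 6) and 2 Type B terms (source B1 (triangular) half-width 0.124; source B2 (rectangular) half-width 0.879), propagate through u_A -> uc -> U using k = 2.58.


mean = (108.002 + 109.079 + 109.045 + 109.387 + 109.623 + 108.7) / 6 = 108.9726667
s = sqrt(sum((x - mean)^2)/(n-1)) = 0.57055856
u_A = s / sqrt(n) = 0.57055856 / sqrt(6) = 0.23292956
u_B1 = 0.124 / sqrt(6) = 0.050622788
u_B2 = 0.879 / sqrt(3) = 0.50749089
uc = sqrt(0.23292956^2 + 0.050622788^2 + 0.50749089^2) = 0.56068338
U = k * uc = 2.58 * 0.56068338
U = 1.4466

1.4466


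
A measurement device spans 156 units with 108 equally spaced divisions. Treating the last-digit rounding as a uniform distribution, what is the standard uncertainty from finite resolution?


resolution = range / divisions
resolution = 156 / 108 = 1.4444444
u_res = resolution / (2*sqrt(3))
u_res = 1.4444444 / 3.4641016
u_res = 0.4170

0.4170


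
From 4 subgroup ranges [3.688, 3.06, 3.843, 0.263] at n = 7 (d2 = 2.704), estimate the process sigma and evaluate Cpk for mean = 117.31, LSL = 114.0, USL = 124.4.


R_bar = (3.688 + 3.06 + 3.843 + 0.263) / 4 = 2.7135
sigma = R_bar / d2 = 2.7135 / 2.704 = 1.0035133
Cp = (USL - LSL)/(6*sigma) = (124.4 - 114.0)/(6*1.0035133) = 1.7273
Cpu = (124.4 - 117.31)/(3*1.0035133) = 2.3551
Cpl = (117.31 - 114.0)/(3*1.0035133) = 1.0995
Cpk = min(Cpu, Cpl) = 1.0995

1.0995


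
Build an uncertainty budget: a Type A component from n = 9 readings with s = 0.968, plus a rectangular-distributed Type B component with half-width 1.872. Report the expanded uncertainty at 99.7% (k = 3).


u_A = s / sqrt(n) = 0.968 / sqrt(9) = 0.32266667
u_B = half_width / sqrt(3) = 1.872 / sqrt(3) = 1.0807997
uc = sqrt(u_A^2 + u_B^2) = sqrt(0.32266667^2 + 1.0807997^2) = 1.127937
U = k * uc = 3 * 1.127937
U = 3.3838

3.3838


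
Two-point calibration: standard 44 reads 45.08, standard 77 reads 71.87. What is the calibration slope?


slope = (y2 - y1) / (x2 - x1)
= (71.87 - 45.08) / (77 - 44)
= 26.7900 / 33
= 0.8118

0.8118


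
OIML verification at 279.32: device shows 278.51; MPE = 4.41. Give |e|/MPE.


e = indication - reference = 278.51 - 279.32 = -0.8100
|e| = 0.8100
ratio = |e| / MPE = 0.8100 / 4.41
ratio = 0.1837

0.1837


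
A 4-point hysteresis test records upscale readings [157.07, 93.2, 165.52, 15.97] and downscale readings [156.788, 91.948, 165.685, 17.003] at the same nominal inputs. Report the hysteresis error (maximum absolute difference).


|157.07 - 156.788| = 0.2820
|93.2 - 91.948| = 1.2520
|165.52 - 165.685| = 0.1650
|15.97 - 17.003| = 1.0330
hysteresis = max(diffs) = 1.2520

1.2520


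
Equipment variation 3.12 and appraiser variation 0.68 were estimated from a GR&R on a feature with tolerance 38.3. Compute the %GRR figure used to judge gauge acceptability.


GRR = sqrt(EV^2 + AV^2) = sqrt(3.12^2 + 0.68^2) = 3.1932429
%GRR = GRR / tol * 100 = 3.1932429 / 38.3 * 100
%GRR = 8.3374

8.3374


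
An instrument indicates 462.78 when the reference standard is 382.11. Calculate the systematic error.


Systematic error = measured - true
= 462.78 - 382.11
= 80.6700

80.6700


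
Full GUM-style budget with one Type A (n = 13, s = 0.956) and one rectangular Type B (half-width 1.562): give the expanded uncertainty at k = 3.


u_A = s / sqrt(n) = 0.956 / sqrt(13) = 0.26514669
u_B = half_width / sqrt(3) = 1.562 / sqrt(3) = 0.90182112
uc = sqrt(u_A^2 + u_B^2) = sqrt(0.26514669^2 + 0.90182112^2) = 0.93999154
U = k * uc = 3 * 0.93999154
U = 2.8200

2.8200


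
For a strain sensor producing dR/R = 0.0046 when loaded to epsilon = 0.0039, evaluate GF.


GF = (dR/R) / epsilon
= 0.0046 / 0.0039
= 1.1795

1.1795


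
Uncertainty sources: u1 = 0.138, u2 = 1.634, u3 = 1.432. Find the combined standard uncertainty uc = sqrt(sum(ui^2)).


uc = sqrt(0.138^2 + 1.634^2 + 1.432^2)
uc = sqrt(4.739624)
uc = 2.1771

2.1771


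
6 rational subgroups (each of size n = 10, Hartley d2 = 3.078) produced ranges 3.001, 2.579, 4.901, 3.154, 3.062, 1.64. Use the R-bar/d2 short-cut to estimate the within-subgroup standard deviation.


R_bar = (3.001 + 2.579 + 4.901 + 3.154 + 3.062 + 1.64) / 6
R_bar = 18.337 / 6 = 3.0561667
sigma_hat = R_bar / d2 = 3.0561667 / 3.078 = 0.9929

0.9929


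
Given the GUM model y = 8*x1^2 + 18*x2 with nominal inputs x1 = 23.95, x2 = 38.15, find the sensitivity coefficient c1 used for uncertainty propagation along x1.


y = 8*x1^2 + 18*x2
dy/dx1 = 2*8*x1
Evaluate at x1 = 23.95: c1 = 16 * 23.95
c1 = 383.2000

383.2000


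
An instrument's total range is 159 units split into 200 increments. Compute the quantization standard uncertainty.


resolution = range / divisions
resolution = 159 / 200 = 0.795
u_res = resolution / (2*sqrt(3))
u_res = 0.795 / 3.4641016
u_res = 0.2295

0.2295


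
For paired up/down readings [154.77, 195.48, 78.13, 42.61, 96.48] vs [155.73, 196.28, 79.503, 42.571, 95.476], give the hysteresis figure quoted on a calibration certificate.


|154.77 - 155.73| = 0.9600
|195.48 - 196.28| = 0.8000
|78.13 - 79.503| = 1.3730
|42.61 - 42.571| = 0.0390
|96.48 - 95.476| = 1.0040
hysteresis = max(diffs) = 1.3730

1.3730


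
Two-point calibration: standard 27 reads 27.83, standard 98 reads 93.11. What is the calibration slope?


slope = (y2 - y1) / (x2 - x1)
= (93.11 - 27.83) / (98 - 27)
= 65.2800 / 71
= 0.9194

0.9194


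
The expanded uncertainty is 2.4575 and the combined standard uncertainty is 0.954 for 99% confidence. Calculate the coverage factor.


k = U / uc
k = 2.4575 / 0.954
k = 2.576

2.576


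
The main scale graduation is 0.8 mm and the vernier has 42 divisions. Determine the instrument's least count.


LC = MSD / n_div
= 0.8 / 42
= 0.0190

0.0190


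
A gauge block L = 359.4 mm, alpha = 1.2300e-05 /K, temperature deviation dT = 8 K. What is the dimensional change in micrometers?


dL = L * alpha * dT
= 359.4 * 1.2300e-05 * 8
= 0.0353650 mm
dL_um = 0.0353650 * 1000 = 35.3650 um

35.3650


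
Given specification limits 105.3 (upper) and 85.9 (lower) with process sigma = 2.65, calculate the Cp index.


Cp = (USL - LSL) / (6 * sigma)
= (105.3 - 85.9) / (6 * 2.65)
= 19.4000 / 15.9000
= 1.2201

1.2201


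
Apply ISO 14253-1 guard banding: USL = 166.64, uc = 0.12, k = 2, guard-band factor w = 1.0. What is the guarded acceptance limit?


U = k * uc = 2 * 0.12 = 0.24
guard band g = w * U = 1.0 * 0.24 = 0.24
AL = USL - g = 166.64 - 0.24
AL = 166.4000

166.4000


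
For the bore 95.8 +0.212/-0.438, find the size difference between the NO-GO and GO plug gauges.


GO = nominal - lower_tol (smallest hole = maximum material condition)
GO = 95.8 - 0.438 = 95.362
NO-GO = nominal + upper_tol (largest hole = least material condition)
NO-GO = 95.8 + 0.212 = 96.012
spread = NO-GO - GO = 96.012 - 95.362 = 0.6500

0.6500


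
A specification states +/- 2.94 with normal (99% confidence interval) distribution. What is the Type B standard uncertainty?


u_B = half_width / 2.576
u_B = 2.94 / 2.576
u_B = 1.1413

1.1413


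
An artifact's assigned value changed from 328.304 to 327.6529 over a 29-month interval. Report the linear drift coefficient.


rate = (v2 - v1) / months
= (327.6529 - 328.304) / 29
= -0.6511 / 29
= -0.0225

-0.0225


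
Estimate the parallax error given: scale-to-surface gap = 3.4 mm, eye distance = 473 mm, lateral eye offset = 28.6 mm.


error = h * offset / d
= 3.4 * 28.6 / 473
= 0.2056

0.2056


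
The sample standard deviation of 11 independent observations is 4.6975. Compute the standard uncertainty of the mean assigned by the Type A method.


u_A = s / sqrt(n)
u_A = 4.6975 / sqrt(11)
u_A = 4.6975 / 3.3166248
u_A = 1.4163

1.4163


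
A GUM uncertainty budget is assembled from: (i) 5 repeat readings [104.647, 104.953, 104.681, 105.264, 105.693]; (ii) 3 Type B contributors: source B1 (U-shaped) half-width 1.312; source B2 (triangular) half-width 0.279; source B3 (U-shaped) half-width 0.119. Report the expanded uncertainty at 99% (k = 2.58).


mean = (104.647 + 104.953 + 104.681 + 105.264 + 105.693) / 5 = 105.0476
s = sqrt(sum((x - mean)^2)/(n-1)) = 0.4379484
u_A = s / sqrt(n) = 0.4379484 / sqrt(5) = 0.19585648
u_B1 = 1.312 / sqrt(2) = 0.9277241
u_B2 = 0.279 / sqrt(6) = 0.11390127
u_B3 = 0.119 / sqrt(2) = 0.084145707
uc = sqrt(0.19585648^2 + 0.9277241^2 + 0.11390127^2 + 0.084145707^2) = 0.95868961
U = k * uc = 2.58 * 0.95868961
U = 2.4734

2.4734


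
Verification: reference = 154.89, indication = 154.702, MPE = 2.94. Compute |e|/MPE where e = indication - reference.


e = indication - reference = 154.702 - 154.89 = -0.1880
|e| = 0.1880
ratio = |e| / MPE = 0.1880 / 2.94
ratio = 0.0639

0.0639


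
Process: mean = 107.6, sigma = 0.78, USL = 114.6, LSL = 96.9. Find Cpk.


Cpu = (USL - mean) / (3*sigma) = (114.6 - 107.6) / (3*0.78) = 2.9915
Cpl = (mean - LSL) / (3*sigma) = (107.6 - 96.9) / (3*0.78) = 4.5726
Cpk = min(Cpu, Cpl) = 2.9915

2.9915


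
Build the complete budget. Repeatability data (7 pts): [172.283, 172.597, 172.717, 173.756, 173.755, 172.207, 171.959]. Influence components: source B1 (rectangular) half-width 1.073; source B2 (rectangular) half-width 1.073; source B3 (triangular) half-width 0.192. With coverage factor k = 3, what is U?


mean = (172.283 + 172.597 + 172.717 + 173.756 + 173.755 + 172.207 + 171.959) / 7 = 172.7534286
s = sqrt(sum((x - mean)^2)/(n-1)) = 0.72859405
u_A = s / sqrt(n) = 0.72859405 / sqrt(7) = 0.27538267
u_B1 = 1.073 / sqrt(3) = 0.61949684
u_B2 = 1.073 / sqrt(3) = 0.61949684
u_B3 = 0.192 / sqrt(6) = 0.078383672
uc = sqrt(0.27538267^2 + 0.61949684^2 + 0.61949684^2 + 0.078383672^2) = 0.92170076
U = k * uc = 3 * 0.92170076
U = 2.7651

2.7651


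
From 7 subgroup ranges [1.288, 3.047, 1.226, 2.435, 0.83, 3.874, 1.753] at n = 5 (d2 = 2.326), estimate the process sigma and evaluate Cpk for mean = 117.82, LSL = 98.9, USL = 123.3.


R_bar = (1.288 + 3.047 + 1.226 + 2.435 + 0.83 + 3.874 + 1.753) / 7 = 2.0647143
sigma = R_bar / d2 = 2.0647143 / 2.326 = 0.88766737
Cp = (USL - LSL)/(6*sigma) = (123.3 - 98.9)/(6*0.88766737) = 4.5813
Cpu = (123.3 - 117.82)/(3*0.88766737) = 2.0578
Cpl = (117.82 - 98.9)/(3*0.88766737) = 7.1048
Cpk = min(Cpu, Cpl) = 2.0578

2.0578


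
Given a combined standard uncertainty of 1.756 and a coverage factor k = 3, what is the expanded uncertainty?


U = k * uc
U = 3 * 1.756
U = 5.2680

5.2680


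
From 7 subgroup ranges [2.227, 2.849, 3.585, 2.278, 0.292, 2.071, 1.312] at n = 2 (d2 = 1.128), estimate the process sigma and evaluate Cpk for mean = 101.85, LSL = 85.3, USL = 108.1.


R_bar = (2.227 + 2.849 + 3.585 + 2.278 + 0.292 + 2.071 + 1.312) / 7 = 2.0877143
sigma = R_bar / d2 = 2.0877143 / 1.128 = 1.8508105
Cp = (USL - LSL)/(6*sigma) = (108.1 - 85.3)/(6*1.8508105) = 2.0532
Cpu = (108.1 - 101.85)/(3*1.8508105) = 1.1256
Cpl = (101.85 - 85.3)/(3*1.8508105) = 2.9807
Cpk = min(Cpu, Cpl) = 1.1256

1.1256


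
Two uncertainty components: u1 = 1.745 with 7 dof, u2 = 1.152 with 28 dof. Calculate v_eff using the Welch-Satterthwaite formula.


uc = sqrt(u1^2 + u2^2) = sqrt(1.745^2 + 1.152^2) = 2.0909637
v_eff = uc^4 / (u1^4/v1 + u2^4/v2)
= 2.0909637^4 / (1.745^4/7 + 1.152^4/28)
= 19.115514 / 1.3874969
v_eff = 13.7770

13.7770


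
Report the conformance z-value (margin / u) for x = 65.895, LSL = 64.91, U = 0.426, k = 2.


u = U / k = 0.426 / 2 = 0.213
margin = |LSL - x| = |64.91 - 65.895| = 0.985
z = margin / u = 0.985 / 0.213
z = 4.6244

4.6244


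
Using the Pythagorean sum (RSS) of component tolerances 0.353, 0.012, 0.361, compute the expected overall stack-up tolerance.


RSS = sqrt(0.353^2 + 0.012^2 + 0.361^2)
= sqrt(0.255074)
= 0.5050

0.5050


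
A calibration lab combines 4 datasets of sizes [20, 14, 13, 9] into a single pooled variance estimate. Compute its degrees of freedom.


nu = sum_i (n_i - 1)
nu = ((20 - 1) + (14 - 1) + (13 - 1) + (9 - 1))
nu = 19 + 13 + 12 + 8
nu = 52

52


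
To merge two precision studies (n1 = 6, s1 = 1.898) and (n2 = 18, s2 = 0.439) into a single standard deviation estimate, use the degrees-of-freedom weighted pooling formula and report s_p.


s_p = sqrt(((n1-1)*s1^2 + (n2-1)*s2^2) / (n1+n2-2))
numerator = (6-1)*1.898^2 + (18-1)*0.439^2 = 18.01202 + 3.276257 = 21.288277
denominator = 6 + 18 - 2 = 22
s_p^2 = 21.288277 / 22 = 0.96764895
s_p = sqrt(0.96764895) = 0.9837

0.9837


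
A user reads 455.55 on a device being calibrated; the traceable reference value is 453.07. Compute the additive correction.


Correction = standard - reading
= 453.07 - 455.55
= -2.4800

-2.4800


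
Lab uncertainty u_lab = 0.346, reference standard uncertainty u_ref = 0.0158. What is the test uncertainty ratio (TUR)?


TUR = u_lab / u_ref
= 0.346 / 0.0158
= 21.8987

21.8987


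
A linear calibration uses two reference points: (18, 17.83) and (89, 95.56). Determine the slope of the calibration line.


slope = (y2 - y1) / (x2 - x1)
= (95.56 - 17.83) / (89 - 18)
= 77.7300 / 71
= 1.0948

1.0948


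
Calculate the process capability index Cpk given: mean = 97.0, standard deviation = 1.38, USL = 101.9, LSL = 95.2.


Cpu = (USL - mean) / (3*sigma) = (101.9 - 97.0) / (3*1.38) = 1.1836
Cpl = (mean - LSL) / (3*sigma) = (97.0 - 95.2) / (3*1.38) = 0.4348
Cpk = min(Cpu, Cpl) = 0.4348

0.4348


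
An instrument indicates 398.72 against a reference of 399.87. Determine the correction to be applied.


Correction = standard - reading
= 399.87 - 398.72
= 1.1500

1.1500


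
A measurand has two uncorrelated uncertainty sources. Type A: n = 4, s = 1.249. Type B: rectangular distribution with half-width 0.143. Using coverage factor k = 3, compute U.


u_A = s / sqrt(n) = 1.249 / sqrt(4) = 0.6245
u_B = half_width / sqrt(3) = 0.143 / sqrt(3) = 0.082561088
uc = sqrt(u_A^2 + u_B^2) = sqrt(0.6245^2 + 0.082561088^2) = 0.62993379
U = k * uc = 3 * 0.62993379
U = 1.8898

1.8898


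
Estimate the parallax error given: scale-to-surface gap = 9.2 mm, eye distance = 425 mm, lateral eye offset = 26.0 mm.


error = h * offset / d
= 9.2 * 26.0 / 425
= 0.5628

0.5628


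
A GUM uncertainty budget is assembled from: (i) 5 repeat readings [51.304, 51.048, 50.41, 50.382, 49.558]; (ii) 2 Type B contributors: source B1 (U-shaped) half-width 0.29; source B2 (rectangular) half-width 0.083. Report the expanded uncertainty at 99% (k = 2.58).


mean = (51.304 + 51.048 + 50.41 + 50.382 + 49.558) / 5 = 50.5404
s = sqrt(sum((x - mean)^2)/(n-1)) = 0.67969611
u_A = s / sqrt(n) = 0.67969611 / sqrt(5) = 0.30396934
u_B1 = 0.29 / sqrt(2) = 0.20506097
u_B2 = 0.083 / sqrt(3) = 0.047920072
uc = sqrt(0.30396934^2 + 0.20506097^2 + 0.047920072^2) = 0.36978872
U = k * uc = 2.58 * 0.36978872
U = 0.9541

0.9541


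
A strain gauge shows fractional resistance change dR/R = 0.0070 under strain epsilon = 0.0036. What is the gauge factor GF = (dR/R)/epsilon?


GF = (dR/R) / epsilon
= 0.0070 / 0.0036
= 1.9444

1.9444


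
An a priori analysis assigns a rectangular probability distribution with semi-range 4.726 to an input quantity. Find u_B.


u_B = half_width / sqrt(3)
u_B = 4.726 / 1.7320508
u_B = 2.7286

2.7286


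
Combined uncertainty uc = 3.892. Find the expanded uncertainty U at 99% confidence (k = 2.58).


U = k * uc
U = 2.58 * 3.892
U = 10.0414

10.0414


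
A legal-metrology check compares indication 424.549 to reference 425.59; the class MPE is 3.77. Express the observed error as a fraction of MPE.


e = indication - reference = 424.549 - 425.59 = -1.0410
|e| = 1.0410
ratio = |e| / MPE = 1.0410 / 3.77
ratio = 0.2761

0.2761


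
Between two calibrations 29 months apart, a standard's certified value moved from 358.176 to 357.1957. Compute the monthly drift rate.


rate = (v2 - v1) / months
= (357.1957 - 358.176) / 29
= -0.9803 / 29
= -0.0338

-0.0338


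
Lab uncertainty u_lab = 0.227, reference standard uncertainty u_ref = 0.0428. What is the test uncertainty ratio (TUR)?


TUR = u_lab / u_ref
= 0.227 / 0.0428
= 5.3037

5.3037


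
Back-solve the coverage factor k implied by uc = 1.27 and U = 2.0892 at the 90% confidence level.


k = U / uc
k = 2.0892 / 1.27
k = 1.645

1.645


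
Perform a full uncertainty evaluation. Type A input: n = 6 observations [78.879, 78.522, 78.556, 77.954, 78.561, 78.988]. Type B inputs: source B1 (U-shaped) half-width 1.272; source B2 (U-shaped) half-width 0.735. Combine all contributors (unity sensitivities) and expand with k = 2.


mean = (78.879 + 78.522 + 78.556 + 77.954 + 78.561 + 78.988) / 6 = 78.57666667
s = sqrt(sum((x - mean)^2)/(n-1)) = 0.36110257
u_A = s / sqrt(n) = 0.36110257 / sqrt(6) = 0.14741951
u_B1 = 1.272 / sqrt(2) = 0.89943983
u_B2 = 0.735 / sqrt(2) = 0.51972348
uc = sqrt(0.14741951^2 + 0.89943983^2 + 0.51972348^2) = 1.0492078
U = k * uc = 2 * 1.0492078
U = 2.0984

2.0984


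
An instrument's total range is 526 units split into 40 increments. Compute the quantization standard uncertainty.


resolution = range / divisions
resolution = 526 / 40 = 13.15
u_res = resolution / (2*sqrt(3))
u_res = 13.15 / 3.4641016
u_res = 3.7961

3.7961


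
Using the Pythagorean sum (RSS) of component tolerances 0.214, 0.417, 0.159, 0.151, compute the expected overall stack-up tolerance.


RSS = sqrt(0.214^2 + 0.417^2 + 0.159^2 + 0.151^2)
= sqrt(0.267767)
= 0.5175

0.5175


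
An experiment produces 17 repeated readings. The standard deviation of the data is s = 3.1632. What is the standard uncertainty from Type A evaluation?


u_A = s / sqrt(n)
u_A = 3.1632 / sqrt(17)
u_A = 3.1632 / 4.1231056
u_A = 0.7672

0.7672


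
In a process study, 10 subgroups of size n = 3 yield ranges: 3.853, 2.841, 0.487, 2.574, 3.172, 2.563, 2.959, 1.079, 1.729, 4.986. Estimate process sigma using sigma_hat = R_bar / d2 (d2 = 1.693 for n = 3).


R_bar = (3.853 + 2.841 + 0.487 + 2.574 + 3.172 + 2.563 + 2.959 + 1.079 + 1.729 + 4.986) / 10
R_bar = 26.243 / 10 = 2.6243
sigma_hat = R_bar / d2 = 2.6243 / 1.693 = 1.5501

1.5501


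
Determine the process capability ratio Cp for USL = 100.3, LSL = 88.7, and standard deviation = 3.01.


Cp = (USL - LSL) / (6 * sigma)
= (100.3 - 88.7) / (6 * 3.01)
= 11.6000 / 18.0600
= 0.6423

0.6423


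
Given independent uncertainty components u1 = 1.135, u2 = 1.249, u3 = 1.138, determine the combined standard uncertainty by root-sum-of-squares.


uc = sqrt(1.135^2 + 1.249^2 + 1.138^2)
uc = sqrt(4.14327)
uc = 2.0355

2.0355


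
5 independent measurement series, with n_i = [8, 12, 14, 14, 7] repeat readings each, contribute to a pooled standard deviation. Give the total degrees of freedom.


nu = sum_i (n_i - 1)
nu = ((8 - 1) + (12 - 1) + (14 - 1) + (14 - 1) + (7 - 1))
nu = 7 + 11 + 13 + 13 + 6
nu = 50

50


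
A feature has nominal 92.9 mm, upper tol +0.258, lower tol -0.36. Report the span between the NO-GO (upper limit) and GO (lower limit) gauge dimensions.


GO = nominal - lower_tol (smallest hole = maximum material condition)
GO = 92.9 - 0.36 = 92.54
NO-GO = nominal + upper_tol (largest hole = least material condition)
NO-GO = 92.9 + 0.258 = 93.158
spread = NO-GO - GO = 93.158 - 92.54 = 0.6180

0.6180


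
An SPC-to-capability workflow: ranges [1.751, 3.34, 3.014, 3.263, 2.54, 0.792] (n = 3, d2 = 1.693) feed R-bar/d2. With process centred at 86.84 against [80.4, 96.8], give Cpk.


R_bar = (1.751 + 3.34 + 3.014 + 3.263 + 2.54 + 0.792) / 6 = 2.45
sigma = R_bar / d2 = 2.45 / 1.693 = 1.4471353
Cp = (USL - LSL)/(6*sigma) = (96.8 - 80.4)/(6*1.4471353) = 1.8888
Cpu = (96.8 - 86.84)/(3*1.4471353) = 2.2942
Cpl = (86.84 - 80.4)/(3*1.4471353) = 1.4834
Cpk = min(Cpu, Cpl) = 1.4834

1.4834


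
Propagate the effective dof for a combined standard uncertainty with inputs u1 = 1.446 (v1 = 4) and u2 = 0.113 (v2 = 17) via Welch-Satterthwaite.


uc = sqrt(u1^2 + u2^2) = sqrt(1.446^2 + 0.113^2) = 1.4504086
v_eff = uc^4 / (u1^4/v1 + u2^4/v2)
= 1.4504086^4 / (1.446^4/4 + 0.113^4/17)
= 4.425491 / 1.092992
v_eff = 4.0490

4.0490


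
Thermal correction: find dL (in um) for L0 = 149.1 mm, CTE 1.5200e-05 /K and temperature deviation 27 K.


dL = L * alpha * dT
= 149.1 * 1.5200e-05 * 27
= 0.0611906 mm
dL_um = 0.0611906 * 1000 = 61.1906 um

61.1906


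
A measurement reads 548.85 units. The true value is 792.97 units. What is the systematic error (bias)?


Systematic error = measured - true
= 548.85 - 792.97
= -244.1200

-244.1200


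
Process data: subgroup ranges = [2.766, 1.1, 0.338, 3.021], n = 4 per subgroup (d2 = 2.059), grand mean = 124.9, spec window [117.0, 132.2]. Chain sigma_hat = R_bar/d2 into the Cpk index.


R_bar = (2.766 + 1.1 + 0.338 + 3.021) / 4 = 1.80625
sigma = R_bar / d2 = 1.80625 / 2.059 = 0.87724624
Cp = (USL - LSL)/(6*sigma) = (132.2 - 117.0)/(6*0.87724624) = 2.8878
Cpu = (132.2 - 124.9)/(3*0.87724624) = 2.7738
Cpl = (124.9 - 117.0)/(3*0.87724624) = 3.0018
Cpk = min(Cpu, Cpl) = 2.7738

2.7738


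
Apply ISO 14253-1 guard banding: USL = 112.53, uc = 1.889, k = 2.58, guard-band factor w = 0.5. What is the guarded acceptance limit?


U = k * uc = 2.58 * 1.889 = 4.87362
guard band g = w * U = 0.5 * 4.87362 = 2.43681
AL = USL - g = 112.53 - 2.43681
AL = 110.0932

110.0932


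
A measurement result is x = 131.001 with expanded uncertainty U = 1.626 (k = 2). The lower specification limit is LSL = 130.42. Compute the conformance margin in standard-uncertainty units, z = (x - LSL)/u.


u = U / k = 1.626 / 2 = 0.813
margin = |LSL - x| = |130.42 - 131.001| = 0.581
z = margin / u = 0.581 / 0.813
z = 0.7146

0.7146


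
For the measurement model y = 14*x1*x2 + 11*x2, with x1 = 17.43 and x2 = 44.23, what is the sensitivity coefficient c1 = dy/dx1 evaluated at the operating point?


y = 14*x1*x2 + 11*x2
dy/dx1 = 14*x2
Evaluate at x2 = 44.23: c1 = 14 * 44.23
c1 = 619.2200

619.2200


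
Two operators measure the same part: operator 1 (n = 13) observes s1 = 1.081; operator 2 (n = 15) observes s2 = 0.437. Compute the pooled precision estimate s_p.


s_p = sqrt(((n1-1)*s1^2 + (n2-1)*s2^2) / (n1+n2-2))
numerator = (13-1)*1.081^2 + (15-1)*0.437^2 = 14.022732 + 2.673566 = 16.696298
denominator = 13 + 15 - 2 = 26
s_p^2 = 16.696298 / 26 = 0.64216531
s_p = sqrt(0.64216531) = 0.8014

0.8014


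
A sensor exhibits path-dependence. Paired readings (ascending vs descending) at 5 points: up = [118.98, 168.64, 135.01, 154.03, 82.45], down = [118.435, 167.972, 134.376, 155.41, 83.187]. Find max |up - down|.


|118.98 - 118.435| = 0.5450
|168.64 - 167.972| = 0.6680
|135.01 - 134.376| = 0.6340
|154.03 - 155.41| = 1.3800
|82.45 - 83.187| = 0.7370
hysteresis = max(diffs) = 1.3800

1.3800


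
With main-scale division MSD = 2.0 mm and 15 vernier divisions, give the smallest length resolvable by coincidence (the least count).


LC = MSD / n_div
= 2.0 / 15
= 0.1333

0.1333


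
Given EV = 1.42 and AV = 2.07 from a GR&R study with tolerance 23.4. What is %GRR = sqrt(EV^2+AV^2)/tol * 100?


GRR = sqrt(EV^2 + AV^2) = sqrt(1.42^2 + 2.07^2) = 2.510239
%GRR = GRR / tol * 100 = 2.510239 / 23.4 * 100
%GRR = 10.7275

10.7275


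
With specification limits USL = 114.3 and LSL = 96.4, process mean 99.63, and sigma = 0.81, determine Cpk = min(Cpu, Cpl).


Cpu = (USL - mean) / (3*sigma) = (114.3 - 99.63) / (3*0.81) = 6.0370
Cpl = (mean - LSL) / (3*sigma) = (99.63 - 96.4) / (3*0.81) = 1.3292
Cpk = min(Cpu, Cpl) = 1.3292

1.3292


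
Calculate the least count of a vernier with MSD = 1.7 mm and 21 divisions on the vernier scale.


LC = MSD / n_div
= 1.7 / 21
= 0.0810

0.0810


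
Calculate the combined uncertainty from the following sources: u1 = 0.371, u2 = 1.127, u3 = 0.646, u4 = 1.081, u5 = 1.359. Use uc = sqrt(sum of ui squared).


uc = sqrt(0.371^2 + 1.127^2 + 0.646^2 + 1.081^2 + 1.359^2)
uc = sqrt(4.840528)
uc = 2.2001

2.2001


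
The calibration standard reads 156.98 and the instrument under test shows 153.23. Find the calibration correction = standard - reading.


Correction = standard - reading
= 156.98 - 153.23
= 3.7500

3.7500


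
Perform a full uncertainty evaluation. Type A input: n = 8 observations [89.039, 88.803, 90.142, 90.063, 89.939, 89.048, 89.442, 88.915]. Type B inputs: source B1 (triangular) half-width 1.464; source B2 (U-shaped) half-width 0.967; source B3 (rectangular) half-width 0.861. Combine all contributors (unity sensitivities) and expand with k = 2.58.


mean = (89.039 + 88.803 + 90.142 + 90.063 + 89.939 + 89.048 + 89.442 + 88.915) / 8 = 89.423875
s = sqrt(sum((x - mean)^2)/(n-1)) = 0.55080679
u_A = s / sqrt(n) = 0.55080679 / sqrt(8) = 0.19473961
u_B1 = 1.464 / sqrt(6) = 0.5976755
u_B2 = 0.967 / sqrt(2) = 0.68377226
u_B3 = 0.861 / sqrt(3) = 0.49709858
uc = sqrt(0.19473961^2 + 0.5976755^2 + 0.68377226^2 + 0.49709858^2) = 1.0534662
U = k * uc = 2.58 * 1.0534662
U = 2.7179

2.7179


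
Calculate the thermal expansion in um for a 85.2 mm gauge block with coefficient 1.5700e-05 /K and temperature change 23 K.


dL = L * alpha * dT
= 85.2 * 1.5700e-05 * 23
= 0.0307657 mm
dL_um = 0.0307657 * 1000 = 30.7657 um

30.7657


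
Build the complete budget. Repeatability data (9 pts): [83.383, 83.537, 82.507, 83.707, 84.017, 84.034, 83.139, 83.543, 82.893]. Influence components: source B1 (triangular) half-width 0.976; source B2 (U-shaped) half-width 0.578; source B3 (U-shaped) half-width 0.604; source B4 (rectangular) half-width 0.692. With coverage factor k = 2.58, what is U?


mean = (83.383 + 83.537 + 82.507 + 83.707 + 84.017 + 84.034 + 83.139 + 83.543 + 82.893) / 9 = 83.41777778
s = sqrt(sum((x - mean)^2)/(n-1)) = 0.50450168
u_A = s / sqrt(n) = 0.50450168 / sqrt(9) = 0.16816723
u_B1 = 0.976 / sqrt(6) = 0.39845033
u_B2 = 0.578 / sqrt(2) = 0.40870772
u_B3 = 0.604 / sqrt(2) = 0.4270925
u_B4 = 0.692 / sqrt(3) = 0.39952639
uc = sqrt(0.16816723^2 + 0.39845033^2 + 0.40870772^2 + 0.4270925^2 + 0.39952639^2) = 0.8343346
U = k * uc = 2.58 * 0.8343346
U = 2.1526

2.1526


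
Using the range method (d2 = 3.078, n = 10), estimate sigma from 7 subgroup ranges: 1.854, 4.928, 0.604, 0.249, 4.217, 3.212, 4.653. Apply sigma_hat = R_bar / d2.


R_bar = (1.854 + 4.928 + 0.604 + 0.249 + 4.217 + 3.212 + 4.653) / 7
R_bar = 19.717 / 7 = 2.8167143
sigma_hat = R_bar / d2 = 2.8167143 / 3.078 = 0.9151

0.9151


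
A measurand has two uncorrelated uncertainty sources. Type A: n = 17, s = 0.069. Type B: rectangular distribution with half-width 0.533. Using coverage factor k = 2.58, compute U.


u_A = s / sqrt(n) = 0.069 / sqrt(17) = 0.016734958
u_B = half_width / sqrt(3) = 0.533 / sqrt(3) = 0.30772769
uc = sqrt(u_A^2 + u_B^2) = sqrt(0.016734958^2 + 0.30772769^2) = 0.3081824
U = k * uc = 2.58 * 0.3081824
U = 0.7951

0.7951


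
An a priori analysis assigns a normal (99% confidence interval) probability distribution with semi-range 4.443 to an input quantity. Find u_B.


u_B = half_width / 2.576
u_B = 4.443 / 2.576
u_B = 1.7248

1.7248


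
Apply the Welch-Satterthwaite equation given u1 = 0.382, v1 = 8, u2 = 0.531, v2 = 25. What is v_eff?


uc = sqrt(u1^2 + u2^2) = sqrt(0.382^2 + 0.531^2) = 0.65412919
v_eff = uc^4 / (u1^4/v1 + u2^4/v2)
= 0.65412919^4 / (0.382^4/8 + 0.531^4/25)
= 0.18308557 / 0.0058418069
v_eff = 31.3406

31.3406


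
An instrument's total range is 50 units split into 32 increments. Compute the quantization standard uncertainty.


resolution = range / divisions
resolution = 50 / 32 = 1.5625
u_res = resolution / (2*sqrt(3))
u_res = 1.5625 / 3.4641016
u_res = 0.4511

0.4511


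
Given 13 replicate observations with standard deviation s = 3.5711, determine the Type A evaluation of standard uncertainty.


u_A = s / sqrt(n)
u_A = 3.5711 / sqrt(13)
u_A = 3.5711 / 3.6055513
u_A = 0.9904

0.9904


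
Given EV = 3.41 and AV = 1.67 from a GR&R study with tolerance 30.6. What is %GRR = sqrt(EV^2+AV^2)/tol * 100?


GRR = sqrt(EV^2 + AV^2) = sqrt(3.41^2 + 1.67^2) = 3.7969725
%GRR = GRR / tol * 100 = 3.7969725 / 30.6 * 100
%GRR = 12.4084

12.4084


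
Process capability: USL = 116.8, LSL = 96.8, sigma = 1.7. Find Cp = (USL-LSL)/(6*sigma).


Cp = (USL - LSL) / (6 * sigma)
= (116.8 - 96.8) / (6 * 1.7)
= 20.0000 / 10.2000
= 1.9608

1.9608


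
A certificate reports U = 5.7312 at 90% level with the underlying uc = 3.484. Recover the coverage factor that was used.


k = U / uc
k = 5.7312 / 3.484
k = 1.645

1.645


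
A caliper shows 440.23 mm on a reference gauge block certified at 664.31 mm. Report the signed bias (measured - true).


Systematic error = measured - true
= 440.23 - 664.31
= -224.0800

-224.0800


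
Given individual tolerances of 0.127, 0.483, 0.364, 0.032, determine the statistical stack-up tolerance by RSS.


RSS = sqrt(0.127^2 + 0.483^2 + 0.364^2 + 0.032^2)
= sqrt(0.382938)
= 0.6188

0.6188


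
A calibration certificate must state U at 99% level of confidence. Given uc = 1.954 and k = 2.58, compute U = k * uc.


U = k * uc
U = 2.58 * 1.954
U = 5.0413

5.0413


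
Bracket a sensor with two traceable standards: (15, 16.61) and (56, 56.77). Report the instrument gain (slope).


slope = (y2 - y1) / (x2 - x1)
= (56.77 - 16.61) / (56 - 15)
= 40.1600 / 41
= 0.9795

0.9795


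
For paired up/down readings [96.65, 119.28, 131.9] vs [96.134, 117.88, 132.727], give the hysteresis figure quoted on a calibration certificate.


|96.65 - 96.134| = 0.5160
|119.28 - 117.88| = 1.4000
|131.9 - 132.727| = 0.8270
hysteresis = max(diffs) = 1.4000

1.4000


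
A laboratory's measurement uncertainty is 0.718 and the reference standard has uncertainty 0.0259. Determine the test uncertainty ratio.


TUR = u_lab / u_ref
= 0.718 / 0.0259
= 27.7220

27.7220


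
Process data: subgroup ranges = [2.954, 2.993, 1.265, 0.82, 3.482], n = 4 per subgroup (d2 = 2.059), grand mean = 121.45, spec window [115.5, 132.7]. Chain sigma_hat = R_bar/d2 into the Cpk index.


R_bar = (2.954 + 2.993 + 1.265 + 0.82 + 3.482) / 5 = 2.3028
sigma = R_bar / d2 = 2.3028 / 2.059 = 1.118407
Cp = (USL - LSL)/(6*sigma) = (132.7 - 115.5)/(6*1.118407) = 2.5632
Cpu = (132.7 - 121.45)/(3*1.118407) = 3.3530
Cpl = (121.45 - 115.5)/(3*1.118407) = 1.7734
Cpk = min(Cpu, Cpl) = 1.7734

1.7734


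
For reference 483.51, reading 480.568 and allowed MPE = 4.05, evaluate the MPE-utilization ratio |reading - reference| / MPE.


e = indication - reference = 480.568 - 483.51 = -2.9420
|e| = 2.9420
ratio = |e| / MPE = 2.9420 / 4.05
ratio = 0.7264

0.7264


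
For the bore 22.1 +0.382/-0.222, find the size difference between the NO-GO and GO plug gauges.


GO = nominal - lower_tol (smallest hole = maximum material condition)
GO = 22.1 - 0.222 = 21.878
NO-GO = nominal + upper_tol (largest hole = least material condition)
NO-GO = 22.1 + 0.382 = 22.482
spread = NO-GO - GO = 22.482 - 21.878 = 0.6040

0.6040


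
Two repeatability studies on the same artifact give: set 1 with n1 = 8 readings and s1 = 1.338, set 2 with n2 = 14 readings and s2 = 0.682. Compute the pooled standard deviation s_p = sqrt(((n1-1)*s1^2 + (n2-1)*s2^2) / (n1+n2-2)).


s_p = sqrt(((n1-1)*s1^2 + (n2-1)*s2^2) / (n1+n2-2))
numerator = (8-1)*1.338^2 + (14-1)*0.682^2 = 12.531708 + 6.046612 = 18.57832
denominator = 8 + 14 - 2 = 20
s_p^2 = 18.57832 / 20 = 0.928916
s_p = sqrt(0.928916) = 0.9638

0.9638


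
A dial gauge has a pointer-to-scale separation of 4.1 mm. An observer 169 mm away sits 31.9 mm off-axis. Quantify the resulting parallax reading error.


error = h * offset / d
= 4.1 * 31.9 / 169
= 0.7739

0.7739


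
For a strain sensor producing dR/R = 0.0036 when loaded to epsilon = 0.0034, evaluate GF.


GF = (dR/R) / epsilon
= 0.0036 / 0.0034
= 1.0588

1.0588


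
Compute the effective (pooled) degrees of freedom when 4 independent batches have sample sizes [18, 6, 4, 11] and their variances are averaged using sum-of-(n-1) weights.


nu = sum_i (n_i - 1)
nu = ((18 - 1) + (6 - 1) + (4 - 1) + (11 - 1))
nu = 17 + 5 + 3 + 10
nu = 35

35


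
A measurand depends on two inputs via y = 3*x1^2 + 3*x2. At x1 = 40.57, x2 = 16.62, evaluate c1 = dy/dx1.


y = 3*x1^2 + 3*x2
dy/dx1 = 2*3*x1
Evaluate at x1 = 40.57: c1 = 6 * 40.57
c1 = 243.4200

243.4200


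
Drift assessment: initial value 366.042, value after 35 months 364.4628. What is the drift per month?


rate = (v2 - v1) / months
= (364.4628 - 366.042) / 35
= -1.5792 / 35
= -0.0451

-0.0451


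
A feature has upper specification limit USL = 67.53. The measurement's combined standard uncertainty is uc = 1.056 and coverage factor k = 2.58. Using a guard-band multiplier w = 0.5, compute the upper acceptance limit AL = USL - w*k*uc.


U = k * uc = 2.58 * 1.056 = 2.72448
guard band g = w * U = 0.5 * 2.72448 = 1.36224
AL = USL - g = 67.53 - 1.36224
AL = 66.1678

66.1678
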